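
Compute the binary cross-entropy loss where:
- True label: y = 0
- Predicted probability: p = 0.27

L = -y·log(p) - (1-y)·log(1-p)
L = 0.3147

L = -0·log(0.27) - 1·log(0.73) = -log(0.73) = 0.3147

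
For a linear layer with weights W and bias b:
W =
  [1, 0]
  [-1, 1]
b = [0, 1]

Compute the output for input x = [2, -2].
y = [2, -3]

Wx = [1×2 + 0×-2, -1×2 + 1×-2]
   = [2, -4]
y = Wx + b = [2 + 0, -4 + 1] = [2, -3]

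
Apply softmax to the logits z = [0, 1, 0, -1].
p = [0.1966, 0.5344, 0.1966, 0.0723]

exp(z) = [1, 2.718, 1, 0.3679]
Sum = 5.086
p = [0.1966, 0.5344, 0.1966, 0.0723]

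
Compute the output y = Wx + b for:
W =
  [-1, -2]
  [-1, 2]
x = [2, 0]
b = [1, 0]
y = [-1, -2]

Wx = [-1×2 + -2×0, -1×2 + 2×0]
   = [-2, -2]
y = Wx + b = [-2 + 1, -2 + 0] = [-1, -2]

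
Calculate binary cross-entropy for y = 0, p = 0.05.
L = 0.05129

L = -0·log(0.05) - 1·log(0.95) = -log(0.95) = 0.05129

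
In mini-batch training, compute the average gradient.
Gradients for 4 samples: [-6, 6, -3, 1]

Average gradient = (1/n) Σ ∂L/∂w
Average gradient = -0.5

Average = (1/4)(-6 + 6 + -3 + 1) = -2/4 = -0.5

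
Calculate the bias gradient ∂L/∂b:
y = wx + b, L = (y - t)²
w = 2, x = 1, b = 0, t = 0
∂L/∂b = 4

y = wx + b = (2)(1) + 0 = 2
∂L/∂y = 2(y - t) = 2(2 - 0) = 4
∂y/∂b = 1
∂L/∂b = ∂L/∂y · ∂y/∂b = 4 × 1 = 4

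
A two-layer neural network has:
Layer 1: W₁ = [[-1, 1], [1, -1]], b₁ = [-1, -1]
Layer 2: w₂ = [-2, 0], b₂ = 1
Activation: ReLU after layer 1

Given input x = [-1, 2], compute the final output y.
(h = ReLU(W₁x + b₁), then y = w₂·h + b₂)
y = -3

Layer 1 pre-activation: z₁ = [2, -4]
After ReLU: h = [2, 0]
Layer 2 output: y = -2×2 + 0×0 + 1 = -3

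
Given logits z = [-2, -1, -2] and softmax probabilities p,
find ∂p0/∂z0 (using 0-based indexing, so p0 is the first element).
∂p0/∂z0 = 0.167

p = softmax(z) = [0.2119, 0.5761, 0.2119]
p0 = 0.2119

∂p0/∂z0 = p0(1 - p0) = 0.2119 × (1 - 0.2119) = 0.167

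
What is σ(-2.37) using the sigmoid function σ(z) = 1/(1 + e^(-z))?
0.08549

sigmoid(-2.37) = 1/(1 + e^(2.37)) = 1/(1 + 10.7) = 0.08549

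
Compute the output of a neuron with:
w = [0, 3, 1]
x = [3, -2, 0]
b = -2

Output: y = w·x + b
y = -8

y = (0)(3) + (3)(-2) + (1)(0) + -2 = -8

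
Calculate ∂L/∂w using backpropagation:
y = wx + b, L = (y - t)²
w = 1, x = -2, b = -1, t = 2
∂L/∂w = 20

y = wx + b = (1)(-2) + -1 = -3
∂L/∂y = 2(y - t) = 2(-3 - 2) = -10
∂y/∂w = x = -2
∂L/∂w = ∂L/∂y · ∂y/∂w = -10 × -2 = 20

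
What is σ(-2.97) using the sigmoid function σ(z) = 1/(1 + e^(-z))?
0.0488

sigmoid(-2.97) = 1/(1 + e^(2.97)) = 1/(1 + 19.49) = 0.0488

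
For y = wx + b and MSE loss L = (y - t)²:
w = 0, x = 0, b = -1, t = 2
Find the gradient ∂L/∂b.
∂L/∂b = -6

y = wx + b = (0)(0) + -1 = -1
∂L/∂y = 2(y - t) = 2(-1 - 2) = -6
∂y/∂b = 1
∂L/∂b = ∂L/∂y · ∂y/∂b = -6 × 1 = -6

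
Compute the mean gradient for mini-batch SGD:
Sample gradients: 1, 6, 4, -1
Average gradient = 2.5

Average = (1/4)(1 + 6 + 4 + -1) = 10/4 = 2.5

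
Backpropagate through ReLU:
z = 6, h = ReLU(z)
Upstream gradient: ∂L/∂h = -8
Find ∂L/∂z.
∂L/∂z = -8

h = ReLU(6) = 6
Since z > 0: ∂h/∂z = 1
∂L/∂z = ∂L/∂h · ∂h/∂z = -8 × 1 = -8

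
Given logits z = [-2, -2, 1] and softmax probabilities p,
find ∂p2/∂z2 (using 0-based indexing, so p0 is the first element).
∂p2/∂z2 = 0.08236

p = softmax(z) = [0.04528, 0.04528, 0.9094]
p2 = 0.9094

∂p2/∂z2 = p2(1 - p2) = 0.9094 × (1 - 0.9094) = 0.08236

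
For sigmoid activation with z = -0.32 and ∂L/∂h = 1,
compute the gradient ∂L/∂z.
∂L/∂z = 0.2437

σ(-0.32) = 0.4207
σ'(-0.32) = σ(-0.32)(1 - σ(-0.32)) = 0.4207 × 0.5793 = 0.2437
∂L/∂z = ∂L/∂h · σ'(z) = 1 × 0.2437 = 0.2437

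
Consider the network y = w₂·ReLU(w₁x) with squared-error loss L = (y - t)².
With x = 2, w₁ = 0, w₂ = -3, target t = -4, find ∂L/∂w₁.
∂L/∂w₁ = 0

Forward pass:
z = w₁x = 0×2 = 0
h = ReLU(0) = 0
y = w₂h = -3×0 = 0

Backward pass:
∂L/∂y = 2(y - t) = 2(0 - -4) = 8
∂y/∂h = w₂ = -3
∂h/∂z = 0 (ReLU derivative)
∂z/∂w₁ = x = 2

∂L/∂w₁ = 8 × -3 × 0 × 2 = 0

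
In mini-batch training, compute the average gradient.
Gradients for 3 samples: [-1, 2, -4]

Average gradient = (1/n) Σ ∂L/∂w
Average gradient = -1

Average = (1/3)(-1 + 2 + -4) = -3/3 = -1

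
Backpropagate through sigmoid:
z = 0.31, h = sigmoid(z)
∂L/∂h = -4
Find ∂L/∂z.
∂L/∂z = -0.9764

σ(0.31) = 0.5769
σ'(0.31) = σ(0.31)(1 - σ(0.31)) = 0.5769 × 0.4231 = 0.2441
∂L/∂z = ∂L/∂h · σ'(z) = -4 × 0.2441 = -0.9764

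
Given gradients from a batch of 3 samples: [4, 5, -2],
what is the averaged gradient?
Average gradient = 2.333

Average = (1/3)(4 + 5 + -2) = 7/3 = 2.333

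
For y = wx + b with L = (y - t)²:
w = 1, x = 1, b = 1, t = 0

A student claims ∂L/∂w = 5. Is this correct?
Incorrect

y = (1)(1) + 1 = 2
∂L/∂y = 2(y - t) = 2(2 - 0) = 4
∂y/∂w = x = 1
∂L/∂w = 4 × 1 = 4

Claimed value: 5
Incorrect: The correct gradient is 4.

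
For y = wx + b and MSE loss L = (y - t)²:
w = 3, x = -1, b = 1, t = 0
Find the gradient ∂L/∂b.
∂L/∂b = -4

y = wx + b = (3)(-1) + 1 = -2
∂L/∂y = 2(y - t) = 2(-2 - 0) = -4
∂y/∂b = 1
∂L/∂b = ∂L/∂y · ∂y/∂b = -4 × 1 = -4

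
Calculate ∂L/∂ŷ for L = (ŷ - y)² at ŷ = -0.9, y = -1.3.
∂L/∂ŷ = 0.8

∂L/∂ŷ = 2(ŷ - y) = 2(-0.9 - -1.3) = 2(0.4) = 0.8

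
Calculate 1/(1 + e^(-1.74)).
0.8507

sigmoid(1.74) = 1/(1 + e^(-1.74)) = 1/(1 + 0.1755) = 0.8507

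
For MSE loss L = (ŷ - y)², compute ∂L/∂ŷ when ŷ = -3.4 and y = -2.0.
∂L/∂ŷ = -2.8

∂L/∂ŷ = 2(ŷ - y) = 2(-3.4 - -2.0) = 2(-1.4) = -2.8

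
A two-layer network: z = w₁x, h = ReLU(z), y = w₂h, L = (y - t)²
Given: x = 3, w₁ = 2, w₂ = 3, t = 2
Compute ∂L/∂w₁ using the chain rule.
∂L/∂w₁ = 288

Forward pass:
z = w₁x = 2×3 = 6
h = ReLU(6) = 6
y = w₂h = 3×6 = 18

Backward pass:
∂L/∂y = 2(y - t) = 2(18 - 2) = 32
∂y/∂h = w₂ = 3
∂h/∂z = 1 (ReLU derivative)
∂z/∂w₁ = x = 3

∂L/∂w₁ = 32 × 3 × 1 × 3 = 288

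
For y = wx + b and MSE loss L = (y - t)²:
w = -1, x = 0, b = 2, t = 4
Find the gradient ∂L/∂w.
∂L/∂w = 0

y = wx + b = (-1)(0) + 2 = 2
∂L/∂y = 2(y - t) = 2(2 - 4) = -4
∂y/∂w = x = 0
∂L/∂w = ∂L/∂y · ∂y/∂w = -4 × 0 = 0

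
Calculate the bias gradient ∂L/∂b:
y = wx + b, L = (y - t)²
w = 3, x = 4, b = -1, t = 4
∂L/∂b = 14

y = wx + b = (3)(4) + -1 = 11
∂L/∂y = 2(y - t) = 2(11 - 4) = 14
∂y/∂b = 1
∂L/∂b = ∂L/∂y · ∂y/∂b = 14 × 1 = 14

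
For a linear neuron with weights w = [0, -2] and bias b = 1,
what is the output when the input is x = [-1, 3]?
y = -5

y = (0)(-1) + (-2)(3) + 1 = -5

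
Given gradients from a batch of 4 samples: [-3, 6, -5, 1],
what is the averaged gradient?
Average gradient = -0.25

Average = (1/4)(-3 + 6 + -5 + 1) = -1/4 = -0.25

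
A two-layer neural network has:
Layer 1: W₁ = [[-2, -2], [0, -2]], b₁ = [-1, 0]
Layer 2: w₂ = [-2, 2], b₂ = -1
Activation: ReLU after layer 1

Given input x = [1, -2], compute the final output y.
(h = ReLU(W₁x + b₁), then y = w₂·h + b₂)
y = 5

Layer 1 pre-activation: z₁ = [1, 4]
After ReLU: h = [1, 4]
Layer 2 output: y = -2×1 + 2×4 + -1 = 5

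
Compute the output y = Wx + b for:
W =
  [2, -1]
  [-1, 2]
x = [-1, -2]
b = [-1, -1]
y = [-1, -4]

Wx = [2×-1 + -1×-2, -1×-1 + 2×-2]
   = [0, -3]
y = Wx + b = [0 + -1, -3 + -1] = [-1, -4]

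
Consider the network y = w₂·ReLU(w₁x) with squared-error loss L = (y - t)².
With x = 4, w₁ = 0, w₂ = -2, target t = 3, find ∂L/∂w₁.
∂L/∂w₁ = 0

Forward pass:
z = w₁x = 0×4 = 0
h = ReLU(0) = 0
y = w₂h = -2×0 = 0

Backward pass:
∂L/∂y = 2(y - t) = 2(0 - 3) = -6
∂y/∂h = w₂ = -2
∂h/∂z = 0 (ReLU derivative)
∂z/∂w₁ = x = 4

∂L/∂w₁ = -6 × -2 × 0 × 4 = 0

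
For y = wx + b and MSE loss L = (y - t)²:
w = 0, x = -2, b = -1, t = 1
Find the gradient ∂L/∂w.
∂L/∂w = 8

y = wx + b = (0)(-2) + -1 = -1
∂L/∂y = 2(y - t) = 2(-1 - 1) = -4
∂y/∂w = x = -2
∂L/∂w = ∂L/∂y · ∂y/∂w = -4 × -2 = 8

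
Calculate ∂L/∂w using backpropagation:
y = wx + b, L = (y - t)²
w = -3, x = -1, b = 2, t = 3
∂L/∂w = -4

y = wx + b = (-3)(-1) + 2 = 5
∂L/∂y = 2(y - t) = 2(5 - 3) = 4
∂y/∂w = x = -1
∂L/∂w = ∂L/∂y · ∂y/∂w = 4 × -1 = -4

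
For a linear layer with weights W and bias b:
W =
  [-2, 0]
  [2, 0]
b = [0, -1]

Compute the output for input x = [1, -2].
y = [-2, 1]

Wx = [-2×1 + 0×-2, 2×1 + 0×-2]
   = [-2, 2]
y = Wx + b = [-2 + 0, 2 + -1] = [-2, 1]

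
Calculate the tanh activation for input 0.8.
0.664

tanh(0.8) = (e^(0.8) - e^(-0.8))/(e^(0.8) + e^(-0.8)) = 0.664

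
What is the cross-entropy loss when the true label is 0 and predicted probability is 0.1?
L = 0.1054

L = -0·log(0.1) - 1·log(0.9) = -log(0.9) = 0.1054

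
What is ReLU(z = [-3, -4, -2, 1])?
h = [0, 0, 0, 1]

ReLU applied element-wise: max(0,-3)=0, max(0,-4)=0, max(0,-2)=0, max(0,1)=1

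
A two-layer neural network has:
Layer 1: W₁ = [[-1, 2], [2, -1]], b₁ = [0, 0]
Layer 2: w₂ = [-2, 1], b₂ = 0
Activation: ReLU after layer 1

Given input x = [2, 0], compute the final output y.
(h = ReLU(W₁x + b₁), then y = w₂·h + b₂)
y = 4

Layer 1 pre-activation: z₁ = [-2, 4]
After ReLU: h = [0, 4]
Layer 2 output: y = -2×0 + 1×4 + 0 = 4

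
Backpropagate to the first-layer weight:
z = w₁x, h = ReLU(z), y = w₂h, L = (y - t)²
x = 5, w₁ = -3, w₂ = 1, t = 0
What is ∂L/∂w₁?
∂L/∂w₁ = 0

Forward pass:
z = w₁x = -3×5 = -15
h = ReLU(-15) = 0
y = w₂h = 1×0 = 0

Backward pass:
∂L/∂y = 2(y - t) = 2(0 - 0) = 0
∂y/∂h = w₂ = 1
∂h/∂z = 0 (ReLU derivative)
∂z/∂w₁ = x = 5

∂L/∂w₁ = 0 × 1 × 0 × 5 = 0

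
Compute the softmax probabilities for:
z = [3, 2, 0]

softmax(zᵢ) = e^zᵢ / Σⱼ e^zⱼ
p = [0.7054, 0.2595, 0.0351]

exp(z) = [20.09, 7.389, 1]
Sum = 28.47
p = [0.7054, 0.2595, 0.0351]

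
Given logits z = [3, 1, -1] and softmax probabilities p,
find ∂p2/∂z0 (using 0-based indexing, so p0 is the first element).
∂p2/∂z0 = -0.01376

p = softmax(z) = [0.8668, 0.1173, 0.01588]
p2 = 0.01588, p0 = 0.8668

∂p2/∂z0 = -p2 × p0 = -0.01588 × 0.8668 = -0.01376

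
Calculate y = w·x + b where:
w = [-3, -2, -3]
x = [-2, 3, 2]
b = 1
y = -5

y = (-3)(-2) + (-2)(3) + (-3)(2) + 1 = -5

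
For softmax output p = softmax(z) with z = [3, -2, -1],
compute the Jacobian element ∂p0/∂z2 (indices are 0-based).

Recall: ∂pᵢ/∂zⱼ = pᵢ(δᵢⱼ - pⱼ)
∂p0/∂z2 = -0.01743

p = softmax(z) = [0.9756, 0.006573, 0.01787]
p0 = 0.9756, p2 = 0.01787

∂p0/∂z2 = -p0 × p2 = -0.9756 × 0.01787 = -0.01743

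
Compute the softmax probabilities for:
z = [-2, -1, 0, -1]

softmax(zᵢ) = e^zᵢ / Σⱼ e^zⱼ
p = [0.0723, 0.1966, 0.5344, 0.1966]

exp(z) = [0.1353, 0.3679, 1, 0.3679]
Sum = 1.871
p = [0.0723, 0.1966, 0.5344, 0.1966]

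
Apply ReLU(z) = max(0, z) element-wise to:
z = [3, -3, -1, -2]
h = [3, 0, 0, 0]

ReLU applied element-wise: max(0,3)=3, max(0,-3)=0, max(0,-1)=0, max(0,-2)=0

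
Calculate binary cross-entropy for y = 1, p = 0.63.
L = 0.462

L = -1·log(0.63) - 0·log(0.37) = -log(0.63) = 0.462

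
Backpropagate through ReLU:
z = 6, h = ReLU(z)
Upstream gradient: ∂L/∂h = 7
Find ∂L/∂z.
∂L/∂z = 7

h = ReLU(6) = 6
Since z > 0: ∂h/∂z = 1
∂L/∂z = ∂L/∂h · ∂h/∂z = 7 × 1 = 7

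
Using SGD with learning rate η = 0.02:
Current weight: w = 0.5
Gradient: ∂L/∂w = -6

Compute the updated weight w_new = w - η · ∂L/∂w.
w_new = 0.62

w_new = w - η·∂L/∂w = 0.5 - 0.02×(-6) = 0.5 - (-0.12) = 0.62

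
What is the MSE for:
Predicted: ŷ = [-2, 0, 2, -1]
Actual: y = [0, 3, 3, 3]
MSE = 7.5

MSE = (1/4)((-2-0)² + (0-3)² + (2-3)² + (-1-3)²) = (1/4)(4 + 9 + 1 + 16) = 7.5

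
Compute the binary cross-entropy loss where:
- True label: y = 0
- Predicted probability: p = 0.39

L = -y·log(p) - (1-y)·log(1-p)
L = 0.4943

L = -0·log(0.39) - 1·log(0.61) = -log(0.61) = 0.4943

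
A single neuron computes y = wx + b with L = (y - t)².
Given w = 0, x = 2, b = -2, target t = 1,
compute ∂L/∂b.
∂L/∂b = -6

y = wx + b = (0)(2) + -2 = -2
∂L/∂y = 2(y - t) = 2(-2 - 1) = -6
∂y/∂b = 1
∂L/∂b = ∂L/∂y · ∂y/∂b = -6 × 1 = -6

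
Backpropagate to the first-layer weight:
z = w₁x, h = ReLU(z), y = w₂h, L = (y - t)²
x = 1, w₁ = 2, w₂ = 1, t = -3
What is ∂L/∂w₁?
∂L/∂w₁ = 10

Forward pass:
z = w₁x = 2×1 = 2
h = ReLU(2) = 2
y = w₂h = 1×2 = 2

Backward pass:
∂L/∂y = 2(y - t) = 2(2 - -3) = 10
∂y/∂h = w₂ = 1
∂h/∂z = 1 (ReLU derivative)
∂z/∂w₁ = x = 1

∂L/∂w₁ = 10 × 1 × 1 × 1 = 10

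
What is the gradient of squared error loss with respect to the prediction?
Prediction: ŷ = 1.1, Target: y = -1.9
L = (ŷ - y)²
∂L/∂ŷ = 6.0

∂L/∂ŷ = 2(ŷ - y) = 2(1.1 - -1.9) = 2(3.0) = 6.0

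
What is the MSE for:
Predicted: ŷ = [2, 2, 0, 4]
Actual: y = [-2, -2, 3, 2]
MSE = 11.25

MSE = (1/4)((2--2)² + (2--2)² + (0-3)² + (4-2)²) = (1/4)(16 + 16 + 9 + 4) = 11.25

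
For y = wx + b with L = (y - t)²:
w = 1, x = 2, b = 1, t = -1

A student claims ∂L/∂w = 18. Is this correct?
Incorrect

y = (1)(2) + 1 = 3
∂L/∂y = 2(y - t) = 2(3 - -1) = 8
∂y/∂w = x = 2
∂L/∂w = 8 × 2 = 16

Claimed value: 18
Incorrect: The correct gradient is 16.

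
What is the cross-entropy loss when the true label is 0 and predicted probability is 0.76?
L = 1.427

L = -0·log(0.76) - 1·log(0.24) = -log(0.24) = 1.427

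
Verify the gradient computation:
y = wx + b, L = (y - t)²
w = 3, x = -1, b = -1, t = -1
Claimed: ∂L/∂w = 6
Correct

y = (3)(-1) + -1 = -4
∂L/∂y = 2(y - t) = 2(-4 - -1) = -6
∂y/∂w = x = -1
∂L/∂w = -6 × -1 = 6

Claimed value: 6
Correct: The correct gradient is 6.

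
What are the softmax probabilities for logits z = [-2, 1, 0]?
p = [0.0351, 0.7054, 0.2595]

exp(z) = [0.1353, 2.718, 1]
Sum = 3.854
p = [0.0351, 0.7054, 0.2595]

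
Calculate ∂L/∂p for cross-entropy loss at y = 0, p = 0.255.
∂L/∂p = 1.342

∂L/∂p = -y/p + (1-y)/(1-p) = 0 + 1/0.745 = 1.342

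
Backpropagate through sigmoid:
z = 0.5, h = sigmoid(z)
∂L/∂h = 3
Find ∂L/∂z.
∂L/∂z = 0.705

σ(0.5) = 0.6225
σ'(0.5) = σ(0.5)(1 - σ(0.5)) = 0.6225 × 0.3775 = 0.235
∂L/∂z = ∂L/∂h · σ'(z) = 3 × 0.235 = 0.705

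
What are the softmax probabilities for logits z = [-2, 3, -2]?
p = [0.0066, 0.9867, 0.0066]

exp(z) = [0.1353, 20.09, 0.1353]
Sum = 20.36
p = [0.0066, 0.9867, 0.0066]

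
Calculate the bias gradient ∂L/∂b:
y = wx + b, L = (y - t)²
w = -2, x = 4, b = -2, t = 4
∂L/∂b = -28

y = wx + b = (-2)(4) + -2 = -10
∂L/∂y = 2(y - t) = 2(-10 - 4) = -28
∂y/∂b = 1
∂L/∂b = ∂L/∂y · ∂y/∂b = -28 × 1 = -28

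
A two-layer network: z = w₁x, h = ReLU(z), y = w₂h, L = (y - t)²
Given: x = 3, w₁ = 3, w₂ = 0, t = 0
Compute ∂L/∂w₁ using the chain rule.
∂L/∂w₁ = 0

Forward pass:
z = w₁x = 3×3 = 9
h = ReLU(9) = 9
y = w₂h = 0×9 = 0

Backward pass:
∂L/∂y = 2(y - t) = 2(0 - 0) = 0
∂y/∂h = w₂ = 0
∂h/∂z = 1 (ReLU derivative)
∂z/∂w₁ = x = 3

∂L/∂w₁ = 0 × 0 × 1 × 3 = 0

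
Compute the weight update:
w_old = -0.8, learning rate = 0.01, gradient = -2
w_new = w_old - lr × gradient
w_new = -0.78

w_new = w - η·∂L/∂w = -0.8 - 0.01×(-2) = -0.8 - (-0.02) = -0.78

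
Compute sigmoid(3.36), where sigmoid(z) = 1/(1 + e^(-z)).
0.9664

sigmoid(3.36) = 1/(1 + e^(-3.36)) = 1/(1 + 0.03474) = 0.9664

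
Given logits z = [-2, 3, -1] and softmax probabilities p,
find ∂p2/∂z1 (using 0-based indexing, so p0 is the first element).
∂p2/∂z1 = -0.01743

p = softmax(z) = [0.006573, 0.9756, 0.01787]
p2 = 0.01787, p1 = 0.9756

∂p2/∂z1 = -p2 × p1 = -0.01787 × 0.9756 = -0.01743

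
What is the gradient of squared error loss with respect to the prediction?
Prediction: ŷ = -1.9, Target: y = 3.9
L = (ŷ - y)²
∂L/∂ŷ = -11.6

∂L/∂ŷ = 2(ŷ - y) = 2(-1.9 - 3.9) = 2(-5.8) = -11.6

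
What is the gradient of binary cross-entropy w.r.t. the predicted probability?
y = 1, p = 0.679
∂L/∂p = -1.473

∂L/∂p = -y/p + (1-y)/(1-p) = -1/0.679 + 0 = -1.473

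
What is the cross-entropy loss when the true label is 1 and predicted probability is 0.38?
L = 0.9676

L = -1·log(0.38) - 0·log(0.62) = -log(0.38) = 0.9676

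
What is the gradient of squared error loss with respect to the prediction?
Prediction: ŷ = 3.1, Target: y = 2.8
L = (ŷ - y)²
∂L/∂ŷ = 0.6

∂L/∂ŷ = 2(ŷ - y) = 2(3.1 - 2.8) = 2(0.3) = 0.6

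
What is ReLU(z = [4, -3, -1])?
h = [4, 0, 0]

ReLU applied element-wise: max(0,4)=4, max(0,-3)=0, max(0,-1)=0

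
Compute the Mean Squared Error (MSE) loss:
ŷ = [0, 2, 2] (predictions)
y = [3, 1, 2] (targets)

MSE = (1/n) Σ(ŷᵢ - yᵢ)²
MSE = 3.333

MSE = (1/3)((0-3)² + (2-1)² + (2-2)²) = (1/3)(9 + 1 + 0) = 3.333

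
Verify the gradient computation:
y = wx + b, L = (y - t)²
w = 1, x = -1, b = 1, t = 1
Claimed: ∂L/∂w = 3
Incorrect

y = (1)(-1) + 1 = 0
∂L/∂y = 2(y - t) = 2(0 - 1) = -2
∂y/∂w = x = -1
∂L/∂w = -2 × -1 = 2

Claimed value: 3
Incorrect: The correct gradient is 2.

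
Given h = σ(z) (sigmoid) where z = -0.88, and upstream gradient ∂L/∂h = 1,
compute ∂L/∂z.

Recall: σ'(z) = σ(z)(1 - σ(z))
∂L/∂z = 0.2072

σ(-0.88) = 0.2932
σ'(-0.88) = σ(-0.88)(1 - σ(-0.88)) = 0.2932 × 0.7068 = 0.2072
∂L/∂z = ∂L/∂h · σ'(z) = 1 × 0.2072 = 0.2072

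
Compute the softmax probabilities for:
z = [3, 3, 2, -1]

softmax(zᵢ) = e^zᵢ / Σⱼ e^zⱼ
p = [0.4191, 0.4191, 0.1542, 0.0077]

exp(z) = [20.09, 20.09, 7.389, 0.3679]
Sum = 47.93
p = [0.4191, 0.4191, 0.1542, 0.0077]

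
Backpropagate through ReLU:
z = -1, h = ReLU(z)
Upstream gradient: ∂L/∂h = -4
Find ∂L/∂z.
∂L/∂z = 0

h = ReLU(-1) = 0
Since z < 0: ∂h/∂z = 0
∂L/∂z = ∂L/∂h · ∂h/∂z = -4 × 0 = 0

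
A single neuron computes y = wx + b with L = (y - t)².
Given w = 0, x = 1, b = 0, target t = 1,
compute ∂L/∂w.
∂L/∂w = -2

y = wx + b = (0)(1) + 0 = 0
∂L/∂y = 2(y - t) = 2(0 - 1) = -2
∂y/∂w = x = 1
∂L/∂w = ∂L/∂y · ∂y/∂w = -2 × 1 = -2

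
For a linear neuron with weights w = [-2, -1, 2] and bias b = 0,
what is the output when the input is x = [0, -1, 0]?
y = 1

y = (-2)(0) + (-1)(-1) + (2)(0) + 0 = 1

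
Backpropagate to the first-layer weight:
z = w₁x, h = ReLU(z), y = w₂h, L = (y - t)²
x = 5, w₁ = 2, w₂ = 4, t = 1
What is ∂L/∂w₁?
∂L/∂w₁ = 1560

Forward pass:
z = w₁x = 2×5 = 10
h = ReLU(10) = 10
y = w₂h = 4×10 = 40

Backward pass:
∂L/∂y = 2(y - t) = 2(40 - 1) = 78
∂y/∂h = w₂ = 4
∂h/∂z = 1 (ReLU derivative)
∂z/∂w₁ = x = 5

∂L/∂w₁ = 78 × 4 × 1 × 5 = 1560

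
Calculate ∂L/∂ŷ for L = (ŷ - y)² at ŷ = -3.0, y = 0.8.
∂L/∂ŷ = -7.6

∂L/∂ŷ = 2(ŷ - y) = 2(-3.0 - 0.8) = 2(-3.8) = -7.6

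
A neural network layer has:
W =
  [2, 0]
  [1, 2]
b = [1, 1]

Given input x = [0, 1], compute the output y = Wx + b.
y = [1, 3]

Wx = [2×0 + 0×1, 1×0 + 2×1]
   = [0, 2]
y = Wx + b = [0 + 1, 2 + 1] = [1, 3]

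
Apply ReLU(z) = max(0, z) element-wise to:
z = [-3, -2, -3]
h = [0, 0, 0]

ReLU applied element-wise: max(0,-3)=0, max(0,-2)=0, max(0,-3)=0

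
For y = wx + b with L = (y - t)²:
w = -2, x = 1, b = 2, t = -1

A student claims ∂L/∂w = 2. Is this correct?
Correct

y = (-2)(1) + 2 = 0
∂L/∂y = 2(y - t) = 2(0 - -1) = 2
∂y/∂w = x = 1
∂L/∂w = 2 × 1 = 2

Claimed value: 2
Correct: The correct gradient is 2.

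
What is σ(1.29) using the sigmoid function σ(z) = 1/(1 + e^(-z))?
0.7841

sigmoid(1.29) = 1/(1 + e^(-1.29)) = 1/(1 + 0.2753) = 0.7841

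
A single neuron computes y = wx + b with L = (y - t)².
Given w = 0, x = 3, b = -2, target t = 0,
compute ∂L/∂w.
∂L/∂w = -12

y = wx + b = (0)(3) + -2 = -2
∂L/∂y = 2(y - t) = 2(-2 - 0) = -4
∂y/∂w = x = 3
∂L/∂w = ∂L/∂y · ∂y/∂w = -4 × 3 = -12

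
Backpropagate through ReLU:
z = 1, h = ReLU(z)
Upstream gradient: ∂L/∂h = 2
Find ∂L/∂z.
∂L/∂z = 2

h = ReLU(1) = 1
Since z > 0: ∂h/∂z = 1
∂L/∂z = ∂L/∂h · ∂h/∂z = 2 × 1 = 2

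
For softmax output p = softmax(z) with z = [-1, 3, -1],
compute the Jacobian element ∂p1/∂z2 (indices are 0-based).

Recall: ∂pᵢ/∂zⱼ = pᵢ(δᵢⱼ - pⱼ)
∂p1/∂z2 = -0.01704

p = softmax(z) = [0.01767, 0.9647, 0.01767]
p1 = 0.9647, p2 = 0.01767

∂p1/∂z2 = -p1 × p2 = -0.9647 × 0.01767 = -0.01704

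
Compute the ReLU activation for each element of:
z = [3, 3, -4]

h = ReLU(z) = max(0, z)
h = [3, 3, 0]

ReLU applied element-wise: max(0,3)=3, max(0,3)=3, max(0,-4)=0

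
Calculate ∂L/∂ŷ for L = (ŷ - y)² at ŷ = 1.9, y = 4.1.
∂L/∂ŷ = -4.4

∂L/∂ŷ = 2(ŷ - y) = 2(1.9 - 4.1) = 2(-2.2) = -4.4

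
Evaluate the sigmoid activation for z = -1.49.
0.1839

sigmoid(-1.49) = 1/(1 + e^(1.49)) = 1/(1 + 4.437) = 0.1839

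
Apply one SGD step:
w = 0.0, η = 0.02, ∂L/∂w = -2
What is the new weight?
w_new = 0.04

w_new = w - η·∂L/∂w = 0.0 - 0.02×(-2) = 0.0 - (-0.04) = 0.04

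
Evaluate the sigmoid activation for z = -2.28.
0.09279

sigmoid(-2.28) = 1/(1 + e^(2.28)) = 1/(1 + 9.777) = 0.09279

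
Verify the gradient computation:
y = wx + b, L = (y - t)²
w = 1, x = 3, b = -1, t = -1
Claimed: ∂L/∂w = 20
Incorrect

y = (1)(3) + -1 = 2
∂L/∂y = 2(y - t) = 2(2 - -1) = 6
∂y/∂w = x = 3
∂L/∂w = 6 × 3 = 18

Claimed value: 20
Incorrect: The correct gradient is 18.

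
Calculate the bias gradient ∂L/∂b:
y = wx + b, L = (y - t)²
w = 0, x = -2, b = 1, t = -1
∂L/∂b = 4

y = wx + b = (0)(-2) + 1 = 1
∂L/∂y = 2(y - t) = 2(1 - -1) = 4
∂y/∂b = 1
∂L/∂b = ∂L/∂y · ∂y/∂b = 4 × 1 = 4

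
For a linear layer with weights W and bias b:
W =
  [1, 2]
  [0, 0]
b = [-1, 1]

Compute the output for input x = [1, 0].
y = [0, 1]

Wx = [1×1 + 2×0, 0×1 + 0×0]
   = [1, 0]
y = Wx + b = [1 + -1, 0 + 1] = [0, 1]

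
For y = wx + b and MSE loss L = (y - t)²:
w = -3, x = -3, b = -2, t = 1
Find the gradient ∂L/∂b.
∂L/∂b = 12

y = wx + b = (-3)(-3) + -2 = 7
∂L/∂y = 2(y - t) = 2(7 - 1) = 12
∂y/∂b = 1
∂L/∂b = ∂L/∂y · ∂y/∂b = 12 × 1 = 12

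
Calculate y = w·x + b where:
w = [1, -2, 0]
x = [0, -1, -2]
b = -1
y = 1

y = (1)(0) + (-2)(-1) + (0)(-2) + -1 = 1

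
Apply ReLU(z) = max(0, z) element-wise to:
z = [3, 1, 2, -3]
h = [3, 1, 2, 0]

ReLU applied element-wise: max(0,3)=3, max(0,1)=1, max(0,2)=2, max(0,-3)=0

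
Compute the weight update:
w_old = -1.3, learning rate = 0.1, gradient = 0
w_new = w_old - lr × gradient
w_new = -1.3

w_new = w - η·∂L/∂w = -1.3 - 0.1×(0) = -1.3 - (0) = -1.3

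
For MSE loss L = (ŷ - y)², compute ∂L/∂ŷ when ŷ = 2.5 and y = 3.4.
∂L/∂ŷ = -1.8

∂L/∂ŷ = 2(ŷ - y) = 2(2.5 - 3.4) = 2(-0.9) = -1.8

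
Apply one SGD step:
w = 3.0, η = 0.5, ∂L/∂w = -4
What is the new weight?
w_new = 5

w_new = w - η·∂L/∂w = 3.0 - 0.5×(-4) = 3.0 - (-2) = 5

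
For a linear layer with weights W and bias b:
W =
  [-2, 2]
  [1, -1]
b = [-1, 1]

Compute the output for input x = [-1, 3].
y = [7, -3]

Wx = [-2×-1 + 2×3, 1×-1 + -1×3]
   = [8, -4]
y = Wx + b = [8 + -1, -4 + 1] = [7, -3]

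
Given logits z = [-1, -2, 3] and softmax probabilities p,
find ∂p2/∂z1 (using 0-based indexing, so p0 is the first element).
∂p2/∂z1 = -0.006413

p = softmax(z) = [0.01787, 0.006573, 0.9756]
p2 = 0.9756, p1 = 0.006573

∂p2/∂z1 = -p2 × p1 = -0.9756 × 0.006573 = -0.006413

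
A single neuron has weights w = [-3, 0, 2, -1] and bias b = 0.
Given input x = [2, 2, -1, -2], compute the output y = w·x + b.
y = -6

y = (-3)(2) + (0)(2) + (2)(-1) + (-1)(-2) + 0 = -6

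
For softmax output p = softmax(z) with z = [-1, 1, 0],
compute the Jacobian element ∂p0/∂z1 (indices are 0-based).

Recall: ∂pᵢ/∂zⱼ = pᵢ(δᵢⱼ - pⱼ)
∂p0/∂z1 = -0.05989

p = softmax(z) = [0.09003, 0.6652, 0.2447]
p0 = 0.09003, p1 = 0.6652

∂p0/∂z1 = -p0 × p1 = -0.09003 × 0.6652 = -0.05989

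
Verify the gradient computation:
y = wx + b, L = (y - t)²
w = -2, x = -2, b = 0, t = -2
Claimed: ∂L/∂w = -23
Incorrect

y = (-2)(-2) + 0 = 4
∂L/∂y = 2(y - t) = 2(4 - -2) = 12
∂y/∂w = x = -2
∂L/∂w = 12 × -2 = -24

Claimed value: -23
Incorrect: The correct gradient is -24.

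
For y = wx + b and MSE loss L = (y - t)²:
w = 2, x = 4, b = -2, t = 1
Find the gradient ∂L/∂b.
∂L/∂b = 10

y = wx + b = (2)(4) + -2 = 6
∂L/∂y = 2(y - t) = 2(6 - 1) = 10
∂y/∂b = 1
∂L/∂b = ∂L/∂y · ∂y/∂b = 10 × 1 = 10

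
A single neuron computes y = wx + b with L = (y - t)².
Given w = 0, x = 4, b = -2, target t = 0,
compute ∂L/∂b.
∂L/∂b = -4

y = wx + b = (0)(4) + -2 = -2
∂L/∂y = 2(y - t) = 2(-2 - 0) = -4
∂y/∂b = 1
∂L/∂b = ∂L/∂y · ∂y/∂b = -4 × 1 = -4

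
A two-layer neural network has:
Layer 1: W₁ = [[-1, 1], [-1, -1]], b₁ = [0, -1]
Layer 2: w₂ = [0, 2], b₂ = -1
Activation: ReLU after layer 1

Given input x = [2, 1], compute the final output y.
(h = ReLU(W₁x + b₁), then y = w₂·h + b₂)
y = -1

Layer 1 pre-activation: z₁ = [-1, -4]
After ReLU: h = [0, 0]
Layer 2 output: y = 0×0 + 2×0 + -1 = -1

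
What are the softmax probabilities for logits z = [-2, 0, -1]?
p = [0.09, 0.6652, 0.2447]

exp(z) = [0.1353, 1, 0.3679]
Sum = 1.503
p = [0.09, 0.6652, 0.2447]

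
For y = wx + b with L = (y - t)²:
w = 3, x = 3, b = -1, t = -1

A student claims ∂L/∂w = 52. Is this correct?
Incorrect

y = (3)(3) + -1 = 8
∂L/∂y = 2(y - t) = 2(8 - -1) = 18
∂y/∂w = x = 3
∂L/∂w = 18 × 3 = 54

Claimed value: 52
Incorrect: The correct gradient is 54.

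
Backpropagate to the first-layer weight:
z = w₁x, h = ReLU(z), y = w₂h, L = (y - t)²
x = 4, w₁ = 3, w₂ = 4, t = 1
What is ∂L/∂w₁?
∂L/∂w₁ = 1504

Forward pass:
z = w₁x = 3×4 = 12
h = ReLU(12) = 12
y = w₂h = 4×12 = 48

Backward pass:
∂L/∂y = 2(y - t) = 2(48 - 1) = 94
∂y/∂h = w₂ = 4
∂h/∂z = 1 (ReLU derivative)
∂z/∂w₁ = x = 4

∂L/∂w₁ = 94 × 4 × 1 × 4 = 1504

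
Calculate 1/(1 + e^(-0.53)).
0.6295

sigmoid(0.53) = 1/(1 + e^(-0.53)) = 1/(1 + 0.5886) = 0.6295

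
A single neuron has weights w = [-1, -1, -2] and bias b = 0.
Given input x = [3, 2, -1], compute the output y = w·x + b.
y = -3

y = (-1)(3) + (-1)(2) + (-2)(-1) + 0 = -3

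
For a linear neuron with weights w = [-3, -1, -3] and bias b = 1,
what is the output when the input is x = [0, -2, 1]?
y = 0

y = (-3)(0) + (-1)(-2) + (-3)(1) + 1 = 0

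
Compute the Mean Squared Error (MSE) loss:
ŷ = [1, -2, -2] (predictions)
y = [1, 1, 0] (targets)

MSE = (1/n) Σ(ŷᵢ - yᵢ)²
MSE = 4.333

MSE = (1/3)((1-1)² + (-2-1)² + (-2-0)²) = (1/3)(0 + 9 + 4) = 4.333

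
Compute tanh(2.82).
0.9929

tanh(2.82) = (e^(2.82) - e^(-2.82))/(e^(2.82) + e^(-2.82)) = 0.9929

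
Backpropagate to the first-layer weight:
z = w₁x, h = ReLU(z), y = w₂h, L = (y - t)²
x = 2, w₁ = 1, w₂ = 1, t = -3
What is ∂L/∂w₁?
∂L/∂w₁ = 20

Forward pass:
z = w₁x = 1×2 = 2
h = ReLU(2) = 2
y = w₂h = 1×2 = 2

Backward pass:
∂L/∂y = 2(y - t) = 2(2 - -3) = 10
∂y/∂h = w₂ = 1
∂h/∂z = 1 (ReLU derivative)
∂z/∂w₁ = x = 2

∂L/∂w₁ = 10 × 1 × 1 × 2 = 20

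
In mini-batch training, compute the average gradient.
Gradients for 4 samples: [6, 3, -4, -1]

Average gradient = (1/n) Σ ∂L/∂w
Average gradient = 1

Average = (1/4)(6 + 3 + -4 + -1) = 4/4 = 1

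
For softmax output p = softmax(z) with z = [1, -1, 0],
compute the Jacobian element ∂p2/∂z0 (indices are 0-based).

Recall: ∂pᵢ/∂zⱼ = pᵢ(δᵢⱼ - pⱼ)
∂p2/∂z0 = -0.1628

p = softmax(z) = [0.6652, 0.09003, 0.2447]
p2 = 0.2447, p0 = 0.6652

∂p2/∂z0 = -p2 × p0 = -0.2447 × 0.6652 = -0.1628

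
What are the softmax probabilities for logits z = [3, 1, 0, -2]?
p = [0.839, 0.1135, 0.0418, 0.0057]

exp(z) = [20.09, 2.718, 1, 0.1353]
Sum = 23.94
p = [0.839, 0.1135, 0.0418, 0.0057]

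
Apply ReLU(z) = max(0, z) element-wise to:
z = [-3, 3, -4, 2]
h = [0, 3, 0, 2]

ReLU applied element-wise: max(0,-3)=0, max(0,3)=3, max(0,-4)=0, max(0,2)=2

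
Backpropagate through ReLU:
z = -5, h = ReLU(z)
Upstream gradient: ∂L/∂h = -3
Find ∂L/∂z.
∂L/∂z = 0

h = ReLU(-5) = 0
Since z < 0: ∂h/∂z = 0
∂L/∂z = ∂L/∂h · ∂h/∂z = -3 × 0 = 0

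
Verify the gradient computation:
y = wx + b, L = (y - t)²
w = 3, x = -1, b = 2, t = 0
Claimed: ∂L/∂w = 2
Correct

y = (3)(-1) + 2 = -1
∂L/∂y = 2(y - t) = 2(-1 - 0) = -2
∂y/∂w = x = -1
∂L/∂w = -2 × -1 = 2

Claimed value: 2
Correct: The correct gradient is 2.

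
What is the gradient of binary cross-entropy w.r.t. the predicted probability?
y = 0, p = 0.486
∂L/∂p = 1.946

∂L/∂p = -y/p + (1-y)/(1-p) = 0 + 1/0.514 = 1.946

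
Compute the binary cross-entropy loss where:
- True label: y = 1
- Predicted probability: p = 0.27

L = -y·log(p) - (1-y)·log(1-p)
L = 1.309

L = -1·log(0.27) - 0·log(0.73) = -log(0.27) = 1.309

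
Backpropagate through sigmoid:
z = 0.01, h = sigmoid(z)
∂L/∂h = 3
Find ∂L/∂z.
∂L/∂z = 0.75

σ(0.01) = 0.5025
σ'(0.01) = σ(0.01)(1 - σ(0.01)) = 0.5025 × 0.4975 = 0.25
∂L/∂z = ∂L/∂h · σ'(z) = 3 × 0.25 = 0.75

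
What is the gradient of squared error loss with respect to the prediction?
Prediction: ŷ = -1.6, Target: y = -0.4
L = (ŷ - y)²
∂L/∂ŷ = -2.4

∂L/∂ŷ = 2(ŷ - y) = 2(-1.6 - -0.4) = 2(-1.2) = -2.4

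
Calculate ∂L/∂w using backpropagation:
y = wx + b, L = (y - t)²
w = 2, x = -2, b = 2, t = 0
∂L/∂w = 8

y = wx + b = (2)(-2) + 2 = -2
∂L/∂y = 2(y - t) = 2(-2 - 0) = -4
∂y/∂w = x = -2
∂L/∂w = ∂L/∂y · ∂y/∂w = -4 × -2 = 8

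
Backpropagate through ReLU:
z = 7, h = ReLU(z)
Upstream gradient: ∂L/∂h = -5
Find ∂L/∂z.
∂L/∂z = -5

h = ReLU(7) = 7
Since z > 0: ∂h/∂z = 1
∂L/∂z = ∂L/∂h · ∂h/∂z = -5 × 1 = -5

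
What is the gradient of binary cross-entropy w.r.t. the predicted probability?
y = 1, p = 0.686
∂L/∂p = -1.458

∂L/∂p = -y/p + (1-y)/(1-p) = -1/0.686 + 0 = -1.458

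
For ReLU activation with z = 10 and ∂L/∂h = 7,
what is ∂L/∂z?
∂L/∂z = 7

h = ReLU(10) = 10
Since z > 0: ∂h/∂z = 1
∂L/∂z = ∂L/∂h · ∂h/∂z = 7 × 1 = 7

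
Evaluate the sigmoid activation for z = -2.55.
0.07243

sigmoid(-2.55) = 1/(1 + e^(2.55)) = 1/(1 + 12.81) = 0.07243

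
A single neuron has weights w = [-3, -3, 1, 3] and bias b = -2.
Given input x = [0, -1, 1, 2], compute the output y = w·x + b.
y = 8

y = (-3)(0) + (-3)(-1) + (1)(1) + (3)(2) + -2 = 8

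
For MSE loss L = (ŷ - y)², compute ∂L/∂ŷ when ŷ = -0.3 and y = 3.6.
∂L/∂ŷ = -7.8

∂L/∂ŷ = 2(ŷ - y) = 2(-0.3 - 3.6) = 2(-3.9) = -7.8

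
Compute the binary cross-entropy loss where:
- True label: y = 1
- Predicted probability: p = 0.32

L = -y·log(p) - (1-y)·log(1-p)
L = 1.139

L = -1·log(0.32) - 0·log(0.68) = -log(0.32) = 1.139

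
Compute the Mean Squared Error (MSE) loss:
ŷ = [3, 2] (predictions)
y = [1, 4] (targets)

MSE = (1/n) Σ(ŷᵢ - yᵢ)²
MSE = 4

MSE = (1/2)((3-1)² + (2-4)²) = (1/2)(4 + 4) = 4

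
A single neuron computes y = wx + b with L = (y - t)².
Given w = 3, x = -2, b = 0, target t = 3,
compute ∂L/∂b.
∂L/∂b = -18

y = wx + b = (3)(-2) + 0 = -6
∂L/∂y = 2(y - t) = 2(-6 - 3) = -18
∂y/∂b = 1
∂L/∂b = ∂L/∂y · ∂y/∂b = -18 × 1 = -18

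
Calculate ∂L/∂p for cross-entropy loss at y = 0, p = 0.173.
∂L/∂p = 1.209

∂L/∂p = -y/p + (1-y)/(1-p) = 0 + 1/0.827 = 1.209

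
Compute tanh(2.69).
0.9908

tanh(2.69) = (e^(2.69) - e^(-2.69))/(e^(2.69) + e^(-2.69)) = 0.9908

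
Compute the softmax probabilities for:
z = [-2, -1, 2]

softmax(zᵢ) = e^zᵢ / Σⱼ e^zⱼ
p = [0.0171, 0.0466, 0.9362]

exp(z) = [0.1353, 0.3679, 7.389]
Sum = 7.892
p = [0.0171, 0.0466, 0.9362]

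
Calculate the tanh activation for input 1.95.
0.9603

tanh(1.95) = (e^(1.95) - e^(-1.95))/(e^(1.95) + e^(-1.95)) = 0.9603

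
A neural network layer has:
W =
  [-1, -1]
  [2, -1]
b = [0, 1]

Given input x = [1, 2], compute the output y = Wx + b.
y = [-3, 1]

Wx = [-1×1 + -1×2, 2×1 + -1×2]
   = [-3, 0]
y = Wx + b = [-3 + 0, 0 + 1] = [-3, 1]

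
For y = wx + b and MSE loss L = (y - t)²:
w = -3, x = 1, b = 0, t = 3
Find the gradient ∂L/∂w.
∂L/∂w = -12

y = wx + b = (-3)(1) + 0 = -3
∂L/∂y = 2(y - t) = 2(-3 - 3) = -12
∂y/∂w = x = 1
∂L/∂w = ∂L/∂y · ∂y/∂w = -12 × 1 = -12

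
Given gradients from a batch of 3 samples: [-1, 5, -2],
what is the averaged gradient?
Average gradient = 0.6667

Average = (1/3)(-1 + 5 + -2) = 2/3 = 0.6667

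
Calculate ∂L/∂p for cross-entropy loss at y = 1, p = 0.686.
∂L/∂p = -1.458

∂L/∂p = -y/p + (1-y)/(1-p) = -1/0.686 + 0 = -1.458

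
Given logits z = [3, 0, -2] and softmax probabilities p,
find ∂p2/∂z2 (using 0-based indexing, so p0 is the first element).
∂p2/∂z2 = 0.006337

p = softmax(z) = [0.9465, 0.04712, 0.006377]
p2 = 0.006377

∂p2/∂z2 = p2(1 - p2) = 0.006377 × (1 - 0.006377) = 0.006337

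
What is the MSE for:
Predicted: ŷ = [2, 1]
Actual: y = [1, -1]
MSE = 2.5

MSE = (1/2)((2-1)² + (1--1)²) = (1/2)(1 + 4) = 2.5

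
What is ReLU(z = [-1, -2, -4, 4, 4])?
h = [0, 0, 0, 4, 4]

ReLU applied element-wise: max(0,-1)=0, max(0,-2)=0, max(0,-4)=0, max(0,4)=4, max(0,4)=4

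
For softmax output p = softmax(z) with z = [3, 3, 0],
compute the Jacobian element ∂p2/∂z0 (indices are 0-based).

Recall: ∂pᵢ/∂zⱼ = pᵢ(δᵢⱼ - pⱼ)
∂p2/∂z0 = -0.01185

p = softmax(z) = [0.4879, 0.4879, 0.02429]
p2 = 0.02429, p0 = 0.4879

∂p2/∂z0 = -p2 × p0 = -0.02429 × 0.4879 = -0.01185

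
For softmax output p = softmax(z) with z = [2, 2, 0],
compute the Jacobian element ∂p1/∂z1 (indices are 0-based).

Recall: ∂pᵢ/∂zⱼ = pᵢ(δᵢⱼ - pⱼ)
∂p1/∂z1 = 0.249

p = softmax(z) = [0.4683, 0.4683, 0.06338]
p1 = 0.4683

∂p1/∂z1 = p1(1 - p1) = 0.4683 × (1 - 0.4683) = 0.249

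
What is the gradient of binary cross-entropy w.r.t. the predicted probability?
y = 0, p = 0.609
∂L/∂p = 2.558

∂L/∂p = -y/p + (1-y)/(1-p) = 0 + 1/0.391 = 2.558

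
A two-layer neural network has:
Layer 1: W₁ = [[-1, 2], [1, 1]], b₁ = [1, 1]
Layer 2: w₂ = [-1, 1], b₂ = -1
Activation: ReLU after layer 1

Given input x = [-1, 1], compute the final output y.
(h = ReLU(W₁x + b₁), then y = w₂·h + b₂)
y = -4

Layer 1 pre-activation: z₁ = [4, 1]
After ReLU: h = [4, 1]
Layer 2 output: y = -1×4 + 1×1 + -1 = -4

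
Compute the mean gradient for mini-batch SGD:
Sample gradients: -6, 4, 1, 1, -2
Average gradient = -0.4

Average = (1/5)(-6 + 4 + 1 + 1 + -2) = -2/5 = -0.4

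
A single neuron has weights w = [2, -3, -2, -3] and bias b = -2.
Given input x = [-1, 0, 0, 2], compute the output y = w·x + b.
y = -10

y = (2)(-1) + (-3)(0) + (-2)(0) + (-3)(2) + -2 = -10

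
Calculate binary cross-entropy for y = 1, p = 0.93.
L = 0.07257

L = -1·log(0.93) - 0·log(0.07) = -log(0.93) = 0.07257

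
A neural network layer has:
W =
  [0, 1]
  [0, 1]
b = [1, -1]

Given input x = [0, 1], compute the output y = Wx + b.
y = [2, 0]

Wx = [0×0 + 1×1, 0×0 + 1×1]
   = [1, 1]
y = Wx + b = [1 + 1, 1 + -1] = [2, 0]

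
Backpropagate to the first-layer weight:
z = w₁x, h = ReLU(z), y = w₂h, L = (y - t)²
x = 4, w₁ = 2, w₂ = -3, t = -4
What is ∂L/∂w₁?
∂L/∂w₁ = 480

Forward pass:
z = w₁x = 2×4 = 8
h = ReLU(8) = 8
y = w₂h = -3×8 = -24

Backward pass:
∂L/∂y = 2(y - t) = 2(-24 - -4) = -40
∂y/∂h = w₂ = -3
∂h/∂z = 1 (ReLU derivative)
∂z/∂w₁ = x = 4

∂L/∂w₁ = -40 × -3 × 1 × 4 = 480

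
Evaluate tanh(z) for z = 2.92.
0.9942

tanh(2.92) = (e^(2.92) - e^(-2.92))/(e^(2.92) + e^(-2.92)) = 0.9942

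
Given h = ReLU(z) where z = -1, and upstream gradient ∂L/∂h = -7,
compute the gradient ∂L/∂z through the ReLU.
∂L/∂z = 0

h = ReLU(-1) = 0
Since z < 0: ∂h/∂z = 0
∂L/∂z = ∂L/∂h · ∂h/∂z = -7 × 0 = 0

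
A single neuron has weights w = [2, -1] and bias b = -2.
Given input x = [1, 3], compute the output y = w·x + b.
y = -3

y = (2)(1) + (-1)(3) + -2 = -3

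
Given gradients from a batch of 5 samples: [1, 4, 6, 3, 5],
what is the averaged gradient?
Average gradient = 3.8

Average = (1/5)(1 + 4 + 6 + 3 + 5) = 19/5 = 3.8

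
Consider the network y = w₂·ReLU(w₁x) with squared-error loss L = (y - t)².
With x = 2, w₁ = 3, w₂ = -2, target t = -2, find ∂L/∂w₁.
∂L/∂w₁ = 80

Forward pass:
z = w₁x = 3×2 = 6
h = ReLU(6) = 6
y = w₂h = -2×6 = -12

Backward pass:
∂L/∂y = 2(y - t) = 2(-12 - -2) = -20
∂y/∂h = w₂ = -2
∂h/∂z = 1 (ReLU derivative)
∂z/∂w₁ = x = 2

∂L/∂w₁ = -20 × -2 × 1 × 2 = 80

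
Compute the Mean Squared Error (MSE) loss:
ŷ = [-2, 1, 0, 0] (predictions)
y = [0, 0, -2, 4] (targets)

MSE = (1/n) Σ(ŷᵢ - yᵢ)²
MSE = 6.25

MSE = (1/4)((-2-0)² + (1-0)² + (0--2)² + (0-4)²) = (1/4)(4 + 1 + 4 + 16) = 6.25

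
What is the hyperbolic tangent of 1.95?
0.9603

tanh(1.95) = (e^(1.95) - e^(-1.95))/(e^(1.95) + e^(-1.95)) = 0.9603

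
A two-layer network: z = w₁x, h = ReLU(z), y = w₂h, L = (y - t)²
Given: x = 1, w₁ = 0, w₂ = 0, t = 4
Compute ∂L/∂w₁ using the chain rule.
∂L/∂w₁ = 0

Forward pass:
z = w₁x = 0×1 = 0
h = ReLU(0) = 0
y = w₂h = 0×0 = 0

Backward pass:
∂L/∂y = 2(y - t) = 2(0 - 4) = -8
∂y/∂h = w₂ = 0
∂h/∂z = 0 (ReLU derivative)
∂z/∂w₁ = x = 1

∂L/∂w₁ = -8 × 0 × 0 × 1 = 0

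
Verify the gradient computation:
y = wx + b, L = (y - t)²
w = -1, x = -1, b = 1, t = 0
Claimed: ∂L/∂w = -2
Incorrect

y = (-1)(-1) + 1 = 2
∂L/∂y = 2(y - t) = 2(2 - 0) = 4
∂y/∂w = x = -1
∂L/∂w = 4 × -1 = -4

Claimed value: -2
Incorrect: The correct gradient is -4.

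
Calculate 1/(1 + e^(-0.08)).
0.52

sigmoid(0.08) = 1/(1 + e^(-0.08)) = 1/(1 + 0.9231) = 0.52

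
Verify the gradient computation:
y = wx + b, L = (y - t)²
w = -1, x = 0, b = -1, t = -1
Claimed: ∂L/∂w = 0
Correct

y = (-1)(0) + -1 = -1
∂L/∂y = 2(y - t) = 2(-1 - -1) = 0
∂y/∂w = x = 0
∂L/∂w = 0 × 0 = 0

Claimed value: 0
Correct: The correct gradient is 0.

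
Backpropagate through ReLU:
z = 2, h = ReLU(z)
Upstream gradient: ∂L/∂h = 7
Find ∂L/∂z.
∂L/∂z = 7

h = ReLU(2) = 2
Since z > 0: ∂h/∂z = 1
∂L/∂z = ∂L/∂h · ∂h/∂z = 7 × 1 = 7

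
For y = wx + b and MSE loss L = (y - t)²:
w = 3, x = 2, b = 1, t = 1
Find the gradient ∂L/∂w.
∂L/∂w = 24

y = wx + b = (3)(2) + 1 = 7
∂L/∂y = 2(y - t) = 2(7 - 1) = 12
∂y/∂w = x = 2
∂L/∂w = ∂L/∂y · ∂y/∂w = 12 × 2 = 24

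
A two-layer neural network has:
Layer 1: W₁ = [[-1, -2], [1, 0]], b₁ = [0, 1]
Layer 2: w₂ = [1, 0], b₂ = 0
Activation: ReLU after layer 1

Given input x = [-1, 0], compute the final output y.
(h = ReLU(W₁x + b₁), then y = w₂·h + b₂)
y = 1

Layer 1 pre-activation: z₁ = [1, 0]
After ReLU: h = [1, 0]
Layer 2 output: y = 1×1 + 0×0 + 0 = 1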